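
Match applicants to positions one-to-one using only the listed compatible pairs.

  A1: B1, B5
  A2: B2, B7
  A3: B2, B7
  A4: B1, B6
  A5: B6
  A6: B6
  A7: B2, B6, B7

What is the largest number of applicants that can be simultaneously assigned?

Unit-capacity flow: source→left, listed edges, right→sink; max matching = max flow.
Augmenting path A1→B1 (+1); matched 1.
Augmenting path A2→B2 (+1); matched 2.
Augmenting path A3→B7 (+1); matched 3.
Augmenting path A4→B6 (+1); matched 4.
Augmenting path A5→B6→A4→B1→A1→B5 (+1); matched 5.
No augmenting path remains; maximum matching = 5.
König certificate: {A1, A4, B2, B6, B7} is a vertex cover of size 5 (every listed pair touches it), so no matching can be larger.

5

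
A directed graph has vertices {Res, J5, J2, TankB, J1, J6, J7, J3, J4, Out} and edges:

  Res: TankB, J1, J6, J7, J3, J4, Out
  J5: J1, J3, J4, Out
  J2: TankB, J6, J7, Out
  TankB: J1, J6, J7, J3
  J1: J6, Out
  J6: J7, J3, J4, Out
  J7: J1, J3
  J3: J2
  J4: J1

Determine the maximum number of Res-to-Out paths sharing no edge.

Assign every edge capacity 1; by Menger, the answer equals the max flow.
Path Res→Out (+1); total 1.
Path Res→J1→Out (+1); total 2.
Path Res→J6→Out (+1); total 3.
Path Res→J3→J2→Out (+1); total 4.
No residual Res→Out path; max flow = 4.
Certifying cut of size 4: {J1→Out, J3→J2, J6→Out, Res→Out}.

4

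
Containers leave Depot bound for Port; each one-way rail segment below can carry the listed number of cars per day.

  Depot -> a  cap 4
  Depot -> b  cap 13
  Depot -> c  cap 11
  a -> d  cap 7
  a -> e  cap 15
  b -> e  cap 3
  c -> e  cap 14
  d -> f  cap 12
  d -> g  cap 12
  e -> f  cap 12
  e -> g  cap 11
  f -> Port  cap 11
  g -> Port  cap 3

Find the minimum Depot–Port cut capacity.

14

Augment Depot→a→d→f→Port: bottleneck 4, flow now 4.
Augment Depot→b→e→f→Port: bottleneck 3, flow now 7.
Augment Depot→c→e→f→Port: bottleneck 4, flow now 11.
Augment Depot→c→e→g→Port: bottleneck 3, flow now 14.
No augmenting path remains; maximum flow = 14.
By max-flow min-cut, the minimum cut capacity equals the max flow.
In the residual graph, reachable from Depot: {Depot, a, b, c, d, e, f, g}.
Min-cut edges: f→Port (11), g→Port (3); capacity 11 + 3 = 14.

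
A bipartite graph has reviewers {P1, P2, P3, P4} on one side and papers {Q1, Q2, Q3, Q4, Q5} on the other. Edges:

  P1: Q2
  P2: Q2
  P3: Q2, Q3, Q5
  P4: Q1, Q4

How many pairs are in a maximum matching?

3

Unit-capacity flow: source→left, listed edges, right→sink; max matching = max flow.
Augmenting path P1→Q2 (+1); matched 1.
Augmenting path P3→Q3 (+1); matched 2.
Augmenting path P4→Q1 (+1); matched 3.
No augmenting path remains; maximum matching = 3.
König certificate: {P3, P4, Q2} is a vertex cover of size 3 (every listed pair touches it), so no matching can be larger.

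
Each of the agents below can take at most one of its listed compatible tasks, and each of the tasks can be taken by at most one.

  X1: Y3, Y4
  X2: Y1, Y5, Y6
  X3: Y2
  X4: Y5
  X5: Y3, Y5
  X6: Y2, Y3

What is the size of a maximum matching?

Unit-capacity flow: source→left, listed edges, right→sink; max matching = max flow.
Augmenting path X1→Y3 (+1); matched 1.
Augmenting path X2→Y1 (+1); matched 2.
Augmenting path X3→Y2 (+1); matched 3.
Augmenting path X4→Y5 (+1); matched 4.
Augmenting path X5→Y3→X1→Y4 (+1); matched 5.
No augmenting path remains; maximum matching = 5.
König certificate: {X1, X2, Y2, Y3, Y5} is a vertex cover of size 5 (every listed pair touches it), so no matching can be larger.

5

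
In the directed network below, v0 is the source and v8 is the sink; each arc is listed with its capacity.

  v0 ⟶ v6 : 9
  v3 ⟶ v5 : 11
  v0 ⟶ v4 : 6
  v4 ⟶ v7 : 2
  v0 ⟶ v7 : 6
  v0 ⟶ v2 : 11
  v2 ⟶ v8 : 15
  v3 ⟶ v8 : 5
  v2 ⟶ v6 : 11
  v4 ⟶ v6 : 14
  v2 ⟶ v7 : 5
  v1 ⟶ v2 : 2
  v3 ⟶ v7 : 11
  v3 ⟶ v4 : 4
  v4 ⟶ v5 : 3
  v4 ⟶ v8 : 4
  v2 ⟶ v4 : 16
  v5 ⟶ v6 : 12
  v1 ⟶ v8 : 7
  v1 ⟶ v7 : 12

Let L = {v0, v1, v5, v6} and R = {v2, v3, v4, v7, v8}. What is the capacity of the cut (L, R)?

Edges leaving {v0, v1, v5, v6}: v0→v2 (11), v0→v4 (6), v0→v7 (6), v1→v2 (2), v1→v7 (12), v1→v8 (7).
Cut capacity = 11 + 6 + 6 + 2 + 12 + 7 = 44.

44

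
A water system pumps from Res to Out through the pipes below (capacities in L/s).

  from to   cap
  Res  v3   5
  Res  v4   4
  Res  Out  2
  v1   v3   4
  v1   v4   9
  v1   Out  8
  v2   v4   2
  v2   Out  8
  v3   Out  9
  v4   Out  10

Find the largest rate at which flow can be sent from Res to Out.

11

Augment Res→Out: bottleneck 2, flow now 2.
Augment Res→v3→Out: bottleneck 5, flow now 7.
Augment Res→v4→Out: bottleneck 4, flow now 11.
No augmenting path remains; maximum flow = 11.
In the residual graph, reachable from Res: {Res}.
Min-cut edges: Res→v3 (5), Res→v4 (4), Res→Out (2); capacity 5 + 4 + 2 = 11.
This cut is saturated, so no flow can exceed 11.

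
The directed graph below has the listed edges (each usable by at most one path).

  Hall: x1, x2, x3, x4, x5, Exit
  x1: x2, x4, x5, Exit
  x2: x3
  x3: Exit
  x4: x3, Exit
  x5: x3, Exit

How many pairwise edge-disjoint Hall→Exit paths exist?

Assign every edge capacity 1; by Menger, the answer equals the max flow.
Path Hall→Exit (+1); total 1.
Path Hall→x1→Exit (+1); total 2.
Path Hall→x3→Exit (+1); total 3.
Path Hall→x4→Exit (+1); total 4.
Path Hall→x5→Exit (+1); total 5.
No residual Hall→Exit path; max flow = 5.
Certifying cut of size 5: {Hall→Exit, Hall→x1, Hall→x4, Hall→x5, x3→Exit}.

5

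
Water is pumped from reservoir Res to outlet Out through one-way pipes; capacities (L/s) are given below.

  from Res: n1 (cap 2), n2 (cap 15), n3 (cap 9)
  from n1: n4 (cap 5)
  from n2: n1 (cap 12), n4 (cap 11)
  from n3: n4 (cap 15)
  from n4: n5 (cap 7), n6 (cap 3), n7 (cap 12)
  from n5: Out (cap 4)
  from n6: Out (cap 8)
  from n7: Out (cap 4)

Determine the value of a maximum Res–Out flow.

11

Augment Res→n1→n4→n5→Out: bottleneck 2, flow now 2.
Augment Res→n2→n4→n5→Out: bottleneck 2, flow now 4.
Augment Res→n2→n4→n6→Out: bottleneck 3, flow now 7.
Augment Res→n2→n4→n7→Out: bottleneck 4, flow now 11.
No augmenting path remains; maximum flow = 11.
In the residual graph, reachable from Res: {Res, n1, n2, n3, n4, n5, n7}.
Min-cut edges: n4→n6 (3), n5→Out (4), n7→Out (4); capacity 3 + 4 + 4 = 11.
This cut is saturated, so no flow can exceed 11.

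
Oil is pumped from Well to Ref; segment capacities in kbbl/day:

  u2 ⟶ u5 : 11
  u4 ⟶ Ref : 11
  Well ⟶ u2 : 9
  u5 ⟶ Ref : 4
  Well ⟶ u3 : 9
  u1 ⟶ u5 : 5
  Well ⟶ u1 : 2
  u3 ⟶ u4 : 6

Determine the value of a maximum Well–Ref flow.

Augment Well→u1→u5→Ref: bottleneck 2, flow now 2.
Augment Well→u2→u5→Ref: bottleneck 2, flow now 4.
Augment Well→u3→u4→Ref: bottleneck 6, flow now 10.
No augmenting path remains; maximum flow = 10.
In the residual graph, reachable from Well: {Well, u1, u2, u3, u5}.
Min-cut edges: u3→u4 (6), u5→Ref (4); capacity 6 + 4 = 10.
This cut is saturated, so no flow can exceed 10.

10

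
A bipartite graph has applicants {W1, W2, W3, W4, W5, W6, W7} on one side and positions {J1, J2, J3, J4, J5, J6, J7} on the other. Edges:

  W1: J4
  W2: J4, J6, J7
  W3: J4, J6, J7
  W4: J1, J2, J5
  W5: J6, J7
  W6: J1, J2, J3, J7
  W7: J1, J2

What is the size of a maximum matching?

6

Unit-capacity flow: source→left, listed edges, right→sink; max matching = max flow.
Augmenting path W1→J4 (+1); matched 1.
Augmenting path W2→J6 (+1); matched 2.
Augmenting path W3→J7 (+1); matched 3.
Augmenting path W4→J1 (+1); matched 4.
Augmenting path W6→J2 (+1); matched 5.
Augmenting path W7→J1→W4→J5 (+1); matched 6.
No augmenting path remains; maximum matching = 6.
König certificate: {W4, W6, W7, J4, J6, J7} is a vertex cover of size 6 (every listed pair touches it), so no matching can be larger.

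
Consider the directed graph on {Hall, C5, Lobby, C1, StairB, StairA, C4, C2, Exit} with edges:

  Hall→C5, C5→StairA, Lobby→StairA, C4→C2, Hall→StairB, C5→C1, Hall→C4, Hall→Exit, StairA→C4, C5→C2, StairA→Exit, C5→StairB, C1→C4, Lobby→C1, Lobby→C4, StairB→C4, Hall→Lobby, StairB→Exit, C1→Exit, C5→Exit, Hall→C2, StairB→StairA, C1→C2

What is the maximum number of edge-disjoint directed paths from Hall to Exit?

4

Assign every edge capacity 1; by Menger, the answer equals the max flow.
Path Hall→Exit (+1); total 1.
Path Hall→C5→Exit (+1); total 2.
Path Hall→StairB→Exit (+1); total 3.
Path Hall→Lobby→C1→Exit (+1); total 4.
No residual Hall→Exit path; max flow = 4.
Certifying cut of size 4: {Hall→C5, Hall→Exit, Hall→Lobby, Hall→StairB}.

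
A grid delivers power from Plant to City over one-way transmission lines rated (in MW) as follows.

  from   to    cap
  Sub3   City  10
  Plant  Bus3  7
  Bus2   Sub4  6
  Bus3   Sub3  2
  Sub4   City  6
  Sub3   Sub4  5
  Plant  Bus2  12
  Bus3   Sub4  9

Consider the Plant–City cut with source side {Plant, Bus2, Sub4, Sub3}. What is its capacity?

Edges leaving {Plant, Bus2, Sub4, Sub3}: Plant→Bus3 (7), Sub4→City (6), Sub3→City (10).
Cut capacity = 7 + 6 + 10 = 23.

23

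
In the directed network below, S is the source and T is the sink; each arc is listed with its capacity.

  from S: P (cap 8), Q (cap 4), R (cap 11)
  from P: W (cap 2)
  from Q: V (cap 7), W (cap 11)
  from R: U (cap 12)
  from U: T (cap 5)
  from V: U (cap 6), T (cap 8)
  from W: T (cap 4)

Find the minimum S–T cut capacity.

11

Augment S→P→W→T: bottleneck 2, flow now 2.
Augment S→Q→V→T: bottleneck 4, flow now 6.
Augment S→R→U→T: bottleneck 5, flow now 11.
No augmenting path remains; maximum flow = 11.
By max-flow min-cut, the minimum cut capacity equals the max flow.
In the residual graph, reachable from S: {S, P, R, U}.
Min-cut edges: S→Q (4), P→W (2), U→T (5); capacity 4 + 2 + 5 = 11.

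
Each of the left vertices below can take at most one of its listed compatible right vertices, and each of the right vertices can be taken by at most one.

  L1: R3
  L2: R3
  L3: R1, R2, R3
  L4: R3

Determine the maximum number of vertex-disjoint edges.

Unit-capacity flow: source→left, listed edges, right→sink; max matching = max flow.
Augmenting path L1→R3 (+1); matched 1.
Augmenting path L3→R1 (+1); matched 2.
No augmenting path remains; maximum matching = 2.
König certificate: {L3, R3} is a vertex cover of size 2 (every listed pair touches it), so no matching can be larger.

2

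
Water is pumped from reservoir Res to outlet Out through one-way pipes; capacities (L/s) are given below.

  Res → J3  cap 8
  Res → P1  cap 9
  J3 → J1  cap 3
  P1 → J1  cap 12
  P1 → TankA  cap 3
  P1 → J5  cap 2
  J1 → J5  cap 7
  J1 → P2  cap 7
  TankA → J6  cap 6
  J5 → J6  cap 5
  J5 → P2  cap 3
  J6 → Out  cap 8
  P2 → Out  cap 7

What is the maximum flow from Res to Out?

12

Augment Res→J3→J1→P2→Out: bottleneck 3, flow now 3.
Augment Res→P1→J1→P2→Out: bottleneck 4, flow now 7.
Augment Res→P1→TankA→J6→Out: bottleneck 3, flow now 10.
Augment Res→P1→J5→J6→Out: bottleneck 2, flow now 12.
No augmenting path remains; maximum flow = 12.
In the residual graph, reachable from Res: {Res, J3}.
Min-cut edges: Res→P1 (9), J3→J1 (3); capacity 9 + 3 = 12.
This cut is saturated, so no flow can exceed 12.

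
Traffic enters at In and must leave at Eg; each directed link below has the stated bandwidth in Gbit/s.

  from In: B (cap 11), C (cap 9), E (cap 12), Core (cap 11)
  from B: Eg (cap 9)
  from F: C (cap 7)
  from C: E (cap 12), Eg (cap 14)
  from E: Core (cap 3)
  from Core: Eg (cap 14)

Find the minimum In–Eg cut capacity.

Augment In→B→Eg: bottleneck 9, flow now 9.
Augment In→C→Eg: bottleneck 9, flow now 18.
Augment In→Core→Eg: bottleneck 11, flow now 29.
Augment In→E→Core→Eg: bottleneck 3, flow now 32.
No augmenting path remains; maximum flow = 32.
By max-flow min-cut, the minimum cut capacity equals the max flow.
In the residual graph, reachable from In: {In, B, E}.
Min-cut edges: In→C (9), In→Core (11), B→Eg (9), E→Core (3); capacity 9 + 11 + 9 + 3 = 32.

32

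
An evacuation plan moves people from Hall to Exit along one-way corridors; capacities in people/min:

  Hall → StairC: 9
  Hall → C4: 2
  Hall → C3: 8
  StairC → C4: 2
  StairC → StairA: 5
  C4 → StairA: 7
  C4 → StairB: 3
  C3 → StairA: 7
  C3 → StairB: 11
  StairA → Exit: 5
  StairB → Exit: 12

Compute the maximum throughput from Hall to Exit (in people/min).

Augment Hall→StairC→StairA→Exit: bottleneck 5, flow now 5.
Augment Hall→C4→StairB→Exit: bottleneck 2, flow now 7.
Augment Hall→C3→StairB→Exit: bottleneck 8, flow now 15.
Augment Hall→StairC→C4→StairB→Exit: bottleneck 1, flow now 16.
No augmenting path remains; maximum flow = 16.
In the residual graph, reachable from Hall: {Hall, StairC, C4, StairA}.
Min-cut edges: Hall→C3 (8), C4→StairB (3), StairA→Exit (5); capacity 8 + 3 + 5 = 16.
This cut is saturated, so no flow can exceed 16.

16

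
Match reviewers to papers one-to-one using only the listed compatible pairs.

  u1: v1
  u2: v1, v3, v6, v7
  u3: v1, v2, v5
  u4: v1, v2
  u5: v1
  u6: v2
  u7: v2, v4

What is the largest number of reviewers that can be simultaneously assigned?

5

Unit-capacity flow: source→left, listed edges, right→sink; max matching = max flow.
Augmenting path u1→v1 (+1); matched 1.
Augmenting path u2→v3 (+1); matched 2.
Augmenting path u3→v2 (+1); matched 3.
Augmenting path u7→v4 (+1); matched 4.
Augmenting path u4→v2→u3→v5 (+1); matched 5.
No augmenting path remains; maximum matching = 5.
König certificate: {u2, u3, u7, v1, v2} is a vertex cover of size 5 (every listed pair touches it), so no matching can be larger.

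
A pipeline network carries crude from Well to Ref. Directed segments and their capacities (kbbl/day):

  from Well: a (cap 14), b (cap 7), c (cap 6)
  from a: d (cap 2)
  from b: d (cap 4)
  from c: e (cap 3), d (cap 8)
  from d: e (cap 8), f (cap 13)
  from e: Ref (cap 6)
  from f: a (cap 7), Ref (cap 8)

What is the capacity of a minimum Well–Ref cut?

12

Augment Well→c→e→Ref: bottleneck 3, flow now 3.
Augment Well→a→d→e→Ref: bottleneck 2, flow now 5.
Augment Well→b→d→e→Ref: bottleneck 1, flow now 6.
Augment Well→b→d→f→Ref: bottleneck 3, flow now 9.
Augment Well→c→d→f→Ref: bottleneck 3, flow now 12.
No augmenting path remains; maximum flow = 12.
By max-flow min-cut, the minimum cut capacity equals the max flow.
In the residual graph, reachable from Well: {Well, a, b}.
Min-cut edges: Well→c (6), a→d (2), b→d (4); capacity 6 + 2 + 4 = 12.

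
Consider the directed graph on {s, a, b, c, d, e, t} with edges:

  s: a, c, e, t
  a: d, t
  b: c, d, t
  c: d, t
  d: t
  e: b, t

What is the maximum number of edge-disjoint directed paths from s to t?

Assign every edge capacity 1; by Menger, the answer equals the max flow.
Path s→t (+1); total 1.
Path s→a→t (+1); total 2.
Path s→c→t (+1); total 3.
Path s→e→t (+1); total 4.
No residual s→t path; max flow = 4.
Certifying cut of size 4: {s→a, s→c, s→e, s→t}.

4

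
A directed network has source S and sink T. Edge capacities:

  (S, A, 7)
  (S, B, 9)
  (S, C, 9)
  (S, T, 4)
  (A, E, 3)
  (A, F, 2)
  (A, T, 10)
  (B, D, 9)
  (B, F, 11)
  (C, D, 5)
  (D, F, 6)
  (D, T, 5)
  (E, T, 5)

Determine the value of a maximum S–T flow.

Augment S→T: bottleneck 4, flow now 4.
Augment S→A→T: bottleneck 7, flow now 11.
Augment S→B→D→T: bottleneck 5, flow now 16.
No augmenting path remains; maximum flow = 16.
In the residual graph, reachable from S: {S, B, C, D, F}.
Min-cut edges: S→A (7), S→T (4), D→T (5); capacity 7 + 4 + 5 = 16.
This cut is saturated, so no flow can exceed 16.

16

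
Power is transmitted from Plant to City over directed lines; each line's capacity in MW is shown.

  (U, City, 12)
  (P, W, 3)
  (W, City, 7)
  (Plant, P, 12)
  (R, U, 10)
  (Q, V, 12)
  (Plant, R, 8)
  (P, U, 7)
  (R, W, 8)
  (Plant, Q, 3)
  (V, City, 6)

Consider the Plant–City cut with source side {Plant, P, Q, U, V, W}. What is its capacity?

Edges leaving {Plant, P, Q, U, V, W}: Plant→R (8), U→City (12), V→City (6), W→City (7).
Cut capacity = 8 + 12 + 6 + 7 = 33.

33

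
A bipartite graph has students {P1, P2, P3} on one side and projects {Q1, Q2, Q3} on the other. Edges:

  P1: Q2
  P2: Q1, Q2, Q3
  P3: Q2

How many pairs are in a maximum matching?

2

Unit-capacity flow: source→left, listed edges, right→sink; max matching = max flow.
Augmenting path P1→Q2 (+1); matched 1.
Augmenting path P2→Q1 (+1); matched 2.
No augmenting path remains; maximum matching = 2.
König certificate: {P2, Q2} is a vertex cover of size 2 (every listed pair touches it), so no matching can be larger.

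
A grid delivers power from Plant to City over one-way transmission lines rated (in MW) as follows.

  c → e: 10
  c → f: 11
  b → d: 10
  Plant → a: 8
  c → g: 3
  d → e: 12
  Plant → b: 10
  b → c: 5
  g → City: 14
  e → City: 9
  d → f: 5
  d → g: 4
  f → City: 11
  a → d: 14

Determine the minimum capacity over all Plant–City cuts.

Augment Plant→a→d→e→City: bottleneck 8, flow now 8.
Augment Plant→b→c→e→City: bottleneck 1, flow now 9.
Augment Plant→b→c→f→City: bottleneck 4, flow now 13.
Augment Plant→b→d→f→City: bottleneck 5, flow now 18.
No augmenting path remains; maximum flow = 18.
By max-flow min-cut, the minimum cut capacity equals the max flow.
In the residual graph, reachable from Plant: {Plant}.
Min-cut edges: Plant→a (8), Plant→b (10); capacity 8 + 10 = 18.

18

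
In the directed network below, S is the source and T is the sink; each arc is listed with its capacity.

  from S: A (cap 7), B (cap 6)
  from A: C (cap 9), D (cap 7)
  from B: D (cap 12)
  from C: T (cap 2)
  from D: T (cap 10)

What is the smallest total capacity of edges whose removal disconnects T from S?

12

Augment S→A→C→T: bottleneck 2, flow now 2.
Augment S→A→D→T: bottleneck 5, flow now 7.
Augment S→B→D→T: bottleneck 5, flow now 12.
No augmenting path remains; maximum flow = 12.
By max-flow min-cut, the minimum cut capacity equals the max flow.
In the residual graph, reachable from S: {S, A, B, C, D}.
Min-cut edges: C→T (2), D→T (10); capacity 2 + 10 = 12.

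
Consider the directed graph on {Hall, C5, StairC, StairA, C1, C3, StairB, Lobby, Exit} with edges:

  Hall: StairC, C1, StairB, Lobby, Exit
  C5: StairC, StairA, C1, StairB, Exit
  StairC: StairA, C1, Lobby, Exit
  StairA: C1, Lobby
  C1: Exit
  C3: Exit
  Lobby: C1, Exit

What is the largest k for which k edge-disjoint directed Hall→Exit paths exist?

Assign every edge capacity 1; by Menger, the answer equals the max flow.
Path Hall→Exit (+1); total 1.
Path Hall→StairC→Exit (+1); total 2.
Path Hall→C1→Exit (+1); total 3.
Path Hall→Lobby→Exit (+1); total 4.
No residual Hall→Exit path; max flow = 4.
Certifying cut of size 4: {Hall→C1, Hall→Exit, Hall→Lobby, Hall→StairC}.

4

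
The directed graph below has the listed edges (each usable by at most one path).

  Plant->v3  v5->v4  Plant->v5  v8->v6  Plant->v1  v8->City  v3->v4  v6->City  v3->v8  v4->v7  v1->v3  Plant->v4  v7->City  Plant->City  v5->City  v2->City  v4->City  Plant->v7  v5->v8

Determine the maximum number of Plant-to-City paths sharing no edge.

5

Assign every edge capacity 1; by Menger, the answer equals the max flow.
Path Plant→City (+1); total 1.
Path Plant→v4→City (+1); total 2.
Path Plant→v5→City (+1); total 3.
Path Plant→v7→City (+1); total 4.
Path Plant→v3→v8→City (+1); total 5.
No residual Plant→City path; max flow = 5.
Certifying cut of size 5: {Plant→City, Plant→v5, v3→v8, v4→City, v7→City}.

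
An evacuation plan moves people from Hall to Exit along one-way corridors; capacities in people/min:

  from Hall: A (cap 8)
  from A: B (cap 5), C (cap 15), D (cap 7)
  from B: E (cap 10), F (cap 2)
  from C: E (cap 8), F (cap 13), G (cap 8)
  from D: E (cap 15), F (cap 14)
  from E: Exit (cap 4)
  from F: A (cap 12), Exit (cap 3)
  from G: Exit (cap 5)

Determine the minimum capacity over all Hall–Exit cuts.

8

Augment Hall→A→B→E→Exit: bottleneck 4, flow now 4.
Augment Hall→A→B→F→Exit: bottleneck 1, flow now 5.
Augment Hall→A→C→F→Exit: bottleneck 2, flow now 7.
Augment Hall→A→C→G→Exit: bottleneck 1, flow now 8.
No augmenting path remains; maximum flow = 8.
By max-flow min-cut, the minimum cut capacity equals the max flow.
In the residual graph, reachable from Hall: {Hall}.
Min-cut edges: Hall→A (8); capacity 8 = 8.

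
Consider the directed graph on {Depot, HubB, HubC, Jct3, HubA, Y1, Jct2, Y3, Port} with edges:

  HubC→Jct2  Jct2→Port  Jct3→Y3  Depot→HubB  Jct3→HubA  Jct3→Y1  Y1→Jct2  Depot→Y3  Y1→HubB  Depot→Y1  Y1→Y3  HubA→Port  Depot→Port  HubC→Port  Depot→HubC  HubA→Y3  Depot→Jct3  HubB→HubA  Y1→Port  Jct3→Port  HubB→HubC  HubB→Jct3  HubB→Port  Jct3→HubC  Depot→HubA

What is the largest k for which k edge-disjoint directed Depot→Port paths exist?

6

Assign every edge capacity 1; by Menger, the answer equals the max flow.
Path Depot→Port (+1); total 1.
Path Depot→HubB→Port (+1); total 2.
Path Depot→HubC→Port (+1); total 3.
Path Depot→Jct3→Port (+1); total 4.
Path Depot→HubA→Port (+1); total 5.
Path Depot→Y1→Port (+1); total 6.
No residual Depot→Port path; max flow = 6.
Certifying cut of size 6: {Depot→HubA, Depot→HubB, Depot→HubC, Depot→Jct3, Depot→Port, Depot→Y1}.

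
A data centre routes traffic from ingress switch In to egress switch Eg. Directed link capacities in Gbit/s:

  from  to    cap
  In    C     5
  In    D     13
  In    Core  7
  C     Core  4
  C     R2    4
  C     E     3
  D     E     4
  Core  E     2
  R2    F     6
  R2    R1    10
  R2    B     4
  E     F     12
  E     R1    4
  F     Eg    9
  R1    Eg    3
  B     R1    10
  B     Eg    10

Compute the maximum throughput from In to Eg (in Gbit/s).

Augment In→C→R2→F→Eg: bottleneck 4, flow now 4.
Augment In→C→E→F→Eg: bottleneck 1, flow now 5.
Augment In→D→E→F→Eg: bottleneck 4, flow now 9.
Augment In→Core→E→R1→Eg: bottleneck 2, flow now 11.
No augmenting path remains; maximum flow = 11.
In the residual graph, reachable from In: {In, D, Core}.
Min-cut edges: In→C (5), D→E (4), Core→E (2); capacity 5 + 4 + 2 = 11.
This cut is saturated, so no flow can exceed 11.

11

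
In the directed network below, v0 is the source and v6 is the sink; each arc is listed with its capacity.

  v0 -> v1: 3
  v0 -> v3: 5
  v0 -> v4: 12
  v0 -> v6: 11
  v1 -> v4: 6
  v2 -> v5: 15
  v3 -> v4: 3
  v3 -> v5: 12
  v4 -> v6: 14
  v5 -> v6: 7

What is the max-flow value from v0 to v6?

Augment v0→v6: bottleneck 11, flow now 11.
Augment v0→v4→v6: bottleneck 12, flow now 23.
Augment v0→v1→v4→v6: bottleneck 2, flow now 25.
Augment v0→v3→v5→v6: bottleneck 5, flow now 30.
No augmenting path remains; maximum flow = 30.
In the residual graph, reachable from v0: {v0, v1, v4}.
Min-cut edges: v0→v3 (5), v0→v6 (11), v4→v6 (14); capacity 5 + 11 + 14 = 30.
This cut is saturated, so no flow can exceed 30.

30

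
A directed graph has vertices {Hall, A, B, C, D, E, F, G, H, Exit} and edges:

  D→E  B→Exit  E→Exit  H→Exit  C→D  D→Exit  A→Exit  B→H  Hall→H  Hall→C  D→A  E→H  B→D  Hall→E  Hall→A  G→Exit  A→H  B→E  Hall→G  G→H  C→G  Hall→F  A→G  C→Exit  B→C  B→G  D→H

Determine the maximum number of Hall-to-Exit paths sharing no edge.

Assign every edge capacity 1; by Menger, the answer equals the max flow.
Path Hall→A→Exit (+1); total 1.
Path Hall→C→Exit (+1); total 2.
Path Hall→E→Exit (+1); total 3.
Path Hall→G→Exit (+1); total 4.
Path Hall→H→Exit (+1); total 5.
No residual Hall→Exit path; max flow = 5.
Certifying cut of size 5: {Hall→A, Hall→C, Hall→E, Hall→G, Hall→H}.

5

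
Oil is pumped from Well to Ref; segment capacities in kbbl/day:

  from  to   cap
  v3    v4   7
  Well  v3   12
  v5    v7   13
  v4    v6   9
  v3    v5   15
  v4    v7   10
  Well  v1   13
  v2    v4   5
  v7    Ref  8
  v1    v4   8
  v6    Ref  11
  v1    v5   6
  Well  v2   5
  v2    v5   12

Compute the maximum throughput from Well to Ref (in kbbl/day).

17

Augment Well→v1→v4→v6→Ref: bottleneck 8, flow now 8.
Augment Well→v1→v5→v7→Ref: bottleneck 5, flow now 13.
Augment Well→v2→v4→v6→Ref: bottleneck 1, flow now 14.
Augment Well→v2→v4→v7→Ref: bottleneck 3, flow now 17.
No augmenting path remains; maximum flow = 17.
In the residual graph, reachable from Well: {Well, v1, v2, v3, v4, v5, v7}.
Min-cut edges: v4→v6 (9), v7→Ref (8); capacity 9 + 8 = 17.
This cut is saturated, so no flow can exceed 17.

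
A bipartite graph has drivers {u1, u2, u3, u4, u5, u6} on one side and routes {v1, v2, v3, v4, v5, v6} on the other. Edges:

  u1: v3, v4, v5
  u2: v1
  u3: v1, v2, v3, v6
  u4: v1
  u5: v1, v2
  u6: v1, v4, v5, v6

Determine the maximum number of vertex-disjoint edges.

5

Unit-capacity flow: source→left, listed edges, right→sink; max matching = max flow.
Augmenting path u1→v3 (+1); matched 1.
Augmenting path u2→v1 (+1); matched 2.
Augmenting path u3→v2 (+1); matched 3.
Augmenting path u6→v4 (+1); matched 4.
Augmenting path u5→v2→u3→v6 (+1); matched 5.
No augmenting path remains; maximum matching = 5.
König certificate: {u1, u3, u5, u6, v1} is a vertex cover of size 5 (every listed pair touches it), so no matching can be larger.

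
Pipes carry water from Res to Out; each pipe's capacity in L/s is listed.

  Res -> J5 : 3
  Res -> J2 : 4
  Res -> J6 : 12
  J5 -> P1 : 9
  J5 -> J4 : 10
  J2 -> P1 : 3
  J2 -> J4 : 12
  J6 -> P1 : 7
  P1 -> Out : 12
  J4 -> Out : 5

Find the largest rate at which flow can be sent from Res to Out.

Augment Res→J5→P1→Out: bottleneck 3, flow now 3.
Augment Res→J2→P1→Out: bottleneck 3, flow now 6.
Augment Res→J2→J4→Out: bottleneck 1, flow now 7.
Augment Res→J6→P1→Out: bottleneck 6, flow now 13.
Augment Res→J6→P1→J5→J4→Out: bottleneck 1, flow now 14. (uses reverse residual edge)
No augmenting path remains; maximum flow = 14.
In the residual graph, reachable from Res: {Res, J6}.
Min-cut edges: Res→J5 (3), Res→J2 (4), J6→P1 (7); capacity 3 + 4 + 7 = 14.
This cut is saturated, so no flow can exceed 14.

14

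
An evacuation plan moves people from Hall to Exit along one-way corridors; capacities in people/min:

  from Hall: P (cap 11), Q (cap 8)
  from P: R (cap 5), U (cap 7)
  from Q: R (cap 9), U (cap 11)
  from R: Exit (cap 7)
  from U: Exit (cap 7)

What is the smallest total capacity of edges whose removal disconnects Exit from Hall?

Augment Hall→P→R→Exit: bottleneck 5, flow now 5.
Augment Hall→P→U→Exit: bottleneck 6, flow now 11.
Augment Hall→Q→R→Exit: bottleneck 2, flow now 13.
Augment Hall→Q→U→Exit: bottleneck 1, flow now 14.
No augmenting path remains; maximum flow = 14.
By max-flow min-cut, the minimum cut capacity equals the max flow.
In the residual graph, reachable from Hall: {Hall, P, Q, R, U}.
Min-cut edges: R→Exit (7), U→Exit (7); capacity 7 + 7 = 14.

14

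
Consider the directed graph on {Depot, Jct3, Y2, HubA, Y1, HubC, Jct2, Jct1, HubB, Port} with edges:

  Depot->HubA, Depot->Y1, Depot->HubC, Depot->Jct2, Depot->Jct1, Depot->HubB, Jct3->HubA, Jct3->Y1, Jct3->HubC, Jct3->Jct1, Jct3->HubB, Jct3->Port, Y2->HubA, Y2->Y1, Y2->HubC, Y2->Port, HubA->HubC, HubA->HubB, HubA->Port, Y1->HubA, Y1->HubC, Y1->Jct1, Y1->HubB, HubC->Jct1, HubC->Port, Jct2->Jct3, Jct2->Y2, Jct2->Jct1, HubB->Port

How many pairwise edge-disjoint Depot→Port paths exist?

Assign every edge capacity 1; by Menger, the answer equals the max flow.
Path Depot→HubA→Port (+1); total 1.
Path Depot→HubC→Port (+1); total 2.
Path Depot→HubB→Port (+1); total 3.
Path Depot→Jct2→Jct3→Port (+1); total 4.
No residual Depot→Port path; max flow = 4.
Certifying cut of size 4: {Depot→Jct2, HubA→Port, HubB→Port, HubC→Port}.

4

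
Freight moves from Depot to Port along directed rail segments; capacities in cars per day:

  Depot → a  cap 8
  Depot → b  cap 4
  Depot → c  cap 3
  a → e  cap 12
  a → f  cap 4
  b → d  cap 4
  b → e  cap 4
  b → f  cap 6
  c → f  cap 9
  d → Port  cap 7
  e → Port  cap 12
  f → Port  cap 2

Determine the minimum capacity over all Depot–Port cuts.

14

Augment Depot→a→e→Port: bottleneck 8, flow now 8.
Augment Depot→b→d→Port: bottleneck 4, flow now 12.
Augment Depot→c→f→Port: bottleneck 2, flow now 14.
No augmenting path remains; maximum flow = 14.
By max-flow min-cut, the minimum cut capacity equals the max flow.
In the residual graph, reachable from Depot: {Depot, c, f}.
Min-cut edges: Depot→a (8), Depot→b (4), f→Port (2); capacity 8 + 4 + 2 = 14.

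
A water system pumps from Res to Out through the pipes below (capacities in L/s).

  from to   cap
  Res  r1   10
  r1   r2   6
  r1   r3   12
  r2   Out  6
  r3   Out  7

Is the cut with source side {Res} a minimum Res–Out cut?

Yes — it is a minimum cut (capacity 10).

Given cut capacity: 10 = 10.
Augment Res→r1→r2→Out: bottleneck 6, flow now 6.
Augment Res→r1→r3→Out: bottleneck 4, flow now 10.
No augmenting path remains; maximum flow = 10.
Cut capacity 10 equals the max flow, so it is a minimum cut.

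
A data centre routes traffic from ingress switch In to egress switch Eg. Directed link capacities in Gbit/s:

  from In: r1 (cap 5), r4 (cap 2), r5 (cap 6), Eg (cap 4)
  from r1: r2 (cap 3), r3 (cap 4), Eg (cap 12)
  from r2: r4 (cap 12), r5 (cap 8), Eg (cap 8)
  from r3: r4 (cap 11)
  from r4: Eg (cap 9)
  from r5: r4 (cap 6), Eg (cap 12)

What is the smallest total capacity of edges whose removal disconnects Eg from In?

17

Augment In→Eg: bottleneck 4, flow now 4.
Augment In→r1→Eg: bottleneck 5, flow now 9.
Augment In→r4→Eg: bottleneck 2, flow now 11.
Augment In→r5→Eg: bottleneck 6, flow now 17.
No augmenting path remains; maximum flow = 17.
By max-flow min-cut, the minimum cut capacity equals the max flow.
In the residual graph, reachable from In: {In}.
Min-cut edges: In→r1 (5), In→r4 (2), In→r5 (6), In→Eg (4); capacity 5 + 2 + 6 + 4 = 17.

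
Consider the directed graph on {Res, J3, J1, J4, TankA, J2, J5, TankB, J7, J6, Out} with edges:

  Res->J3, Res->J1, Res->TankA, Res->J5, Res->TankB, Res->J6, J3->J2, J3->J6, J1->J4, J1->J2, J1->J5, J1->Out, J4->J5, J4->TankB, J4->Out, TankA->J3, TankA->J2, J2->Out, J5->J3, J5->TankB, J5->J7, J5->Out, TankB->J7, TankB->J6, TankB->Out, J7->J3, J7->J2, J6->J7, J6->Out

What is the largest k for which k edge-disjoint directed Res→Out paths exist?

5

Assign every edge capacity 1; by Menger, the answer equals the max flow.
Path Res→J1→Out (+1); total 1.
Path Res→J5→Out (+1); total 2.
Path Res→TankB→Out (+1); total 3.
Path Res→J6→Out (+1); total 4.
Path Res→J3→J2→Out (+1); total 5.
No residual Res→Out path; max flow = 5.
Certifying cut of size 5: {J2→Out, J6→Out, Res→J1, Res→J5, Res→TankB}.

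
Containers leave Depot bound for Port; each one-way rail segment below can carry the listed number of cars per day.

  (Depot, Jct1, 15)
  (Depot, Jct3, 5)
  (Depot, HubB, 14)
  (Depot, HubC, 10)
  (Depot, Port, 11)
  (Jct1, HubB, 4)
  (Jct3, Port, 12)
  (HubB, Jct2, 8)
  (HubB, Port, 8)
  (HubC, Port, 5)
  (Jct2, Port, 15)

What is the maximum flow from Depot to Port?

Augment Depot→Port: bottleneck 11, flow now 11.
Augment Depot→Jct3→Port: bottleneck 5, flow now 16.
Augment Depot→HubB→Port: bottleneck 8, flow now 24.
Augment Depot→HubC→Port: bottleneck 5, flow now 29.
Augment Depot→HubB→Jct2→Port: bottleneck 6, flow now 35.
Augment Depot→Jct1→HubB→Jct2→Port: bottleneck 2, flow now 37.
No augmenting path remains; maximum flow = 37.
In the residual graph, reachable from Depot: {Depot, Jct1, HubB, HubC}.
Min-cut edges: Depot→Jct3 (5), Depot→Port (11), HubB→Jct2 (8), HubB→Port (8), HubC→Port (5); capacity 5 + 11 + 8 + 8 + 5 = 37.
This cut is saturated, so no flow can exceed 37.

37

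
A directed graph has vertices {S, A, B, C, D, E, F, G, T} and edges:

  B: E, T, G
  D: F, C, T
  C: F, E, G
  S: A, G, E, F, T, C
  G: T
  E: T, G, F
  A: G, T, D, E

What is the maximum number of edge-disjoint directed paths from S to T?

4

Assign every edge capacity 1; by Menger, the answer equals the max flow.
Path S→T (+1); total 1.
Path S→A→T (+1); total 2.
Path S→E→T (+1); total 3.
Path S→G→T (+1); total 4.
No residual S→T path; max flow = 4.
Certifying cut of size 4: {E→T, G→T, S→A, S→T}.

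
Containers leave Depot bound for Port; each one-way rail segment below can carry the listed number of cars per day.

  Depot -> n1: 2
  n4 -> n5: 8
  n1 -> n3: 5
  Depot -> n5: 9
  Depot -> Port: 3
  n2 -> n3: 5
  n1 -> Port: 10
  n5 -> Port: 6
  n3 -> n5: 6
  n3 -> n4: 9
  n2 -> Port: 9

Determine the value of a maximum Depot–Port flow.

Augment Depot→Port: bottleneck 3, flow now 3.
Augment Depot→n1→Port: bottleneck 2, flow now 5.
Augment Depot→n5→Port: bottleneck 6, flow now 11.
No augmenting path remains; maximum flow = 11.
In the residual graph, reachable from Depot: {Depot, n5}.
Min-cut edges: Depot→n1 (2), Depot→Port (3), n5→Port (6); capacity 2 + 3 + 6 = 11.
This cut is saturated, so no flow can exceed 11.

11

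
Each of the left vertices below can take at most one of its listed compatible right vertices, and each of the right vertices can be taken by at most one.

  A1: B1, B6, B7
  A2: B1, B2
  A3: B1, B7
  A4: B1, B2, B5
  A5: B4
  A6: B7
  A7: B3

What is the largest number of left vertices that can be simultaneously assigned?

7

Unit-capacity flow: source→left, listed edges, right→sink; max matching = max flow.
Augmenting path A1→B1 (+1); matched 1.
Augmenting path A2→B2 (+1); matched 2.
Augmenting path A3→B7 (+1); matched 3.
Augmenting path A4→B5 (+1); matched 4.
Augmenting path A5→B4 (+1); matched 5.
Augmenting path A7→B3 (+1); matched 6.
Augmenting path A6→B7→A3→B1→A1→B6 (+1); matched 7.
No augmenting path remains; maximum matching = 7.
König certificate: {A1, A2, A3, A4, A5, A6, A7} is a vertex cover of size 7 (every listed pair touches it), so no matching can be larger.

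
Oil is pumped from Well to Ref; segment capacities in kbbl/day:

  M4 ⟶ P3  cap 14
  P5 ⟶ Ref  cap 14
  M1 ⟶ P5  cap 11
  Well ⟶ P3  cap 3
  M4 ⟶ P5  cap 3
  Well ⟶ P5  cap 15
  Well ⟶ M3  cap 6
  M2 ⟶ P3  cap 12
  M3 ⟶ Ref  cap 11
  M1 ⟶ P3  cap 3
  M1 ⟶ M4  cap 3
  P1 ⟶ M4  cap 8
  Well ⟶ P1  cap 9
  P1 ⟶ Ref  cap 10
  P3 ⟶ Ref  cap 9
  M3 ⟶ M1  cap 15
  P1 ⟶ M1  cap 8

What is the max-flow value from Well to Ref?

32

Augment Well→M3→Ref: bottleneck 6, flow now 6.
Augment Well→P1→Ref: bottleneck 9, flow now 15.
Augment Well→P3→Ref: bottleneck 3, flow now 18.
Augment Well→P5→Ref: bottleneck 14, flow now 32.
No augmenting path remains; maximum flow = 32.
In the residual graph, reachable from Well: {Well, P5}.
Min-cut edges: Well→M3 (6), Well→P1 (9), Well→P3 (3), P5→Ref (14); capacity 6 + 9 + 3 + 14 = 32.
This cut is saturated, so no flow can exceed 32.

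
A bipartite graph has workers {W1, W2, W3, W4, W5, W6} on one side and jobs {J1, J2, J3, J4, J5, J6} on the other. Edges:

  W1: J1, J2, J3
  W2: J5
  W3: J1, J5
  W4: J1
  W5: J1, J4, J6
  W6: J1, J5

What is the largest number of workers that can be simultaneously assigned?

4

Unit-capacity flow: source→left, listed edges, right→sink; max matching = max flow.
Augmenting path W1→J1 (+1); matched 1.
Augmenting path W2→J5 (+1); matched 2.
Augmenting path W5→J4 (+1); matched 3.
Augmenting path W3→J1→W1→J2 (+1); matched 4.
No augmenting path remains; maximum matching = 4.
König certificate: {W1, W5, J1, J5} is a vertex cover of size 4 (every listed pair touches it), so no matching can be larger.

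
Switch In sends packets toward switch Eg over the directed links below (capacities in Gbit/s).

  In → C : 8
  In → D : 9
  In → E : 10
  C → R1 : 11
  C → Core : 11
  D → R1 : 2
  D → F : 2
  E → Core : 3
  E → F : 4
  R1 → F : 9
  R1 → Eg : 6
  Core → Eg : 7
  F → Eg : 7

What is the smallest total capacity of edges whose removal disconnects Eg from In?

19

Augment In→C→R1→Eg: bottleneck 6, flow now 6.
Augment In→C→Core→Eg: bottleneck 2, flow now 8.
Augment In→D→F→Eg: bottleneck 2, flow now 10.
Augment In→E→Core→Eg: bottleneck 3, flow now 13.
Augment In→E→F→Eg: bottleneck 4, flow now 17.
Augment In→D→R1→F→Eg: bottleneck 1, flow now 18.
Augment In→D→R1→C→Core→Eg: bottleneck 1, flow now 19. (uses reverse residual edge)
No augmenting path remains; maximum flow = 19.
By max-flow min-cut, the minimum cut capacity equals the max flow.
In the residual graph, reachable from In: {In, D, E}.
Min-cut edges: In→C (8), D→R1 (2), D→F (2), E→Core (3), E→F (4); capacity 8 + 2 + 2 + 3 + 4 = 19.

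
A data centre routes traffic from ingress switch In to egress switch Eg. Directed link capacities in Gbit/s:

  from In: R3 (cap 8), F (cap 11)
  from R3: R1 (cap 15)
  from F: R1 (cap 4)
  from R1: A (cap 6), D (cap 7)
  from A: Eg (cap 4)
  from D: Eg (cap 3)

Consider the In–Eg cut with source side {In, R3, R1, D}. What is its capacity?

Edges leaving {In, R3, R1, D}: In→F (11), R1→A (6), D→Eg (3).
Cut capacity = 11 + 6 + 3 = 20.

20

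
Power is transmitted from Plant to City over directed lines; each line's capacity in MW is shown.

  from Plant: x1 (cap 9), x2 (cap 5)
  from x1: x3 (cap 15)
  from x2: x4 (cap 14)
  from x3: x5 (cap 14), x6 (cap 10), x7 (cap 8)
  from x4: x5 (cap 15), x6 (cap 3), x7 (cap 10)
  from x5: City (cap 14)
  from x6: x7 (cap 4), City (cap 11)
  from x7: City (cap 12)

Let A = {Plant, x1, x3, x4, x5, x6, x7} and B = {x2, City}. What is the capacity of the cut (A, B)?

Edges leaving {Plant, x1, x3, x4, x5, x6, x7}: Plant→x2 (5), x5→City (14), x6→City (11), x7→City (12).
Cut capacity = 5 + 14 + 11 + 12 = 42.

42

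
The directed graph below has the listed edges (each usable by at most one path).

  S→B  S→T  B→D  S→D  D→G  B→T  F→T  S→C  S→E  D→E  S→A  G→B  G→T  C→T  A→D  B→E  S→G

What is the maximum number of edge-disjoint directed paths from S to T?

4

Assign every edge capacity 1; by Menger, the answer equals the max flow.
Path S→T (+1); total 1.
Path S→B→T (+1); total 2.
Path S→C→T (+1); total 3.
Path S→G→T (+1); total 4.
No residual S→T path; max flow = 4.
Certifying cut of size 4: {B→T, G→T, S→C, S→T}.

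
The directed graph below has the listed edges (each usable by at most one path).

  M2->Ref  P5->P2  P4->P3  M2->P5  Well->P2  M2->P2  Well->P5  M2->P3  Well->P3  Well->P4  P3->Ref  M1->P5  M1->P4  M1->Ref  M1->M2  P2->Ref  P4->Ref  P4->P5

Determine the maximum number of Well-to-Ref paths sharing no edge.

3

Assign every edge capacity 1; by Menger, the answer equals the max flow.
Path Well→P4→Ref (+1); total 1.
Path Well→P3→Ref (+1); total 2.
Path Well→P2→Ref (+1); total 3.
No residual Well→Ref path; max flow = 3.
Certifying cut of size 3: {P2→Ref, Well→P3, Well→P4}.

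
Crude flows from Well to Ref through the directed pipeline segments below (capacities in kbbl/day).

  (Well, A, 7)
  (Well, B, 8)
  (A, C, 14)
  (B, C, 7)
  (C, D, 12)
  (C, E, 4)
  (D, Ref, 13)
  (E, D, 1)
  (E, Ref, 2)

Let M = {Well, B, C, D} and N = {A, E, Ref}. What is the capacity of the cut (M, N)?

Edges leaving {Well, B, C, D}: Well→A (7), C→E (4), D→Ref (13).
Cut capacity = 7 + 4 + 13 = 24.

24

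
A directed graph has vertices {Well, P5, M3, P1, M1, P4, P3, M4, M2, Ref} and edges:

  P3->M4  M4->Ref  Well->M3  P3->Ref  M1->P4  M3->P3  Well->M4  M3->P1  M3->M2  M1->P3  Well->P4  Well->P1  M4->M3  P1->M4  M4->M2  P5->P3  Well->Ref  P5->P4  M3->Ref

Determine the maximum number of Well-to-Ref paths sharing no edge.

Assign every edge capacity 1; by Menger, the answer equals the max flow.
Path Well→Ref (+1); total 1.
Path Well→M3→Ref (+1); total 2.
Path Well→M4→Ref (+1); total 3.
Path Well→P1→M4→M3→P3→Ref (+1); total 4.
No residual Well→Ref path; max flow = 4.
Certifying cut of size 4: {Well→M3, Well→M4, Well→P1, Well→Ref}.

4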